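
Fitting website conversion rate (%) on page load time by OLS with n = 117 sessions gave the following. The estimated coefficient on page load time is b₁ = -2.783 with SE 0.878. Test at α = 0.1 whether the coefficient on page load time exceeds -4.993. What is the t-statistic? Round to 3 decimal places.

H₀: β₁ = -4.993 vs H₁: β₁ > -4.993.
t = (b₁ − β₁⁰)/SE = (-2.783 − (-4.993)) / 0.878 = 2.517.
df = n − 2 = 117 − 2 = 115.
One-sided p ≈ 0.0066, which is < 0.1, so reject H₀.
There is evidence that the true slope on page load time exceeds -4.993 % per unit.

t = 2.517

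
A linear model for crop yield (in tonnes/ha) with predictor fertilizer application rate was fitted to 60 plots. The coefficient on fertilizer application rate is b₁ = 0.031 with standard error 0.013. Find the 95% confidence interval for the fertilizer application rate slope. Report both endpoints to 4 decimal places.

(0.0050, 0.0570)

df = n − 2 = 60 − 2 = 58.
t* = t_{0.025, 58} = 2.001717.
Margin = t* × SE = 2.001717 × 0.013 = 0.026022.
CI: 0.031 ± 0.026022 → (0.0050, 0.0570).
With 95% confidence, each one-unit increase in fertilizer application rate is associated with a change of between 0.0050 and 0.0570 tonnes/ha in crop yield.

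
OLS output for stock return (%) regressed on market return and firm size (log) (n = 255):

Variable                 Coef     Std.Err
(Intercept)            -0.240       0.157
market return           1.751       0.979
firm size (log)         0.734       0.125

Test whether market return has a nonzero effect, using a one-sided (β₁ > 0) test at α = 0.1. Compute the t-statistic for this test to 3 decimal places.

Read off: b = 1.751, SE = 0.979 for market return.
H₀: β₁ = 0 vs H₁: β₁ > 0.
t = 1.751 / 0.979 = 1.789.
df = n − k − 1 = 255 − 2 − 1 = 252.
One-sided p ≈ 0.0374, which is < 0.1, so reject H₀.
There is evidence that the true slope on market return is positive, holding the other predictors fixed.

t = 1.789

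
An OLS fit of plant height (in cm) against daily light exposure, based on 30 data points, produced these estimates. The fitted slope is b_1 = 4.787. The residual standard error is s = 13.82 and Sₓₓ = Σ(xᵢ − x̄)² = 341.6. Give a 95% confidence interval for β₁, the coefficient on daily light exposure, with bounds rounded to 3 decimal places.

(3.255, 6.319)

SE(b_1) = s/√Sₓₓ = 13.82/√341.6 = 0.747737.
df = n − 2 = 28.
t* = t_{0.025, 28} = 2.048407.
Margin = t* × SE = 2.048407 × 0.747737 = 1.53167.
CI: 4.787 ± 1.53167 → (3.255, 6.319).
With 95% confidence, each one-unit increase in daily light exposure is associated with a change of between 3.255 and 6.319 cm in plant height.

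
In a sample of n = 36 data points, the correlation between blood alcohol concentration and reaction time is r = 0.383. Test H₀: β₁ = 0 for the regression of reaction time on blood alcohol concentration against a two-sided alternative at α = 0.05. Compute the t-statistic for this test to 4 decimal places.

t = r·√(n − 2)/√(1 − r²) = 0.383·√34/√0.853311 = 2.4176.
df = n − 2 = 34.
Two-sided p ≈ 0.0211, which is < 0.05, so reject H₀.
There is evidence of a linear association between blood alcohol concentration and reaction time.

t = 2.4176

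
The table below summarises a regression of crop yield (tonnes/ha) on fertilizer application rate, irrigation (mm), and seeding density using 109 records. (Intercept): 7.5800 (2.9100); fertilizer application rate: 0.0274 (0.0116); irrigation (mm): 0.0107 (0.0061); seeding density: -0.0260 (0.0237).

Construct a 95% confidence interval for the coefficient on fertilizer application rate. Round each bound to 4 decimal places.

(0.0044, 0.0504)

Read off: b = 0.0274, SE = 0.0116 for fertilizer application rate.
df = n − k − 1 = 109 − 3 − 1 = 105.
t* = t_{0.025, 105} = 1.982815.
Margin = t* × SE = 1.982815 × 0.0116 = 0.023001.
CI: 0.0274 ± 0.023001 → (0.0044, 0.0504).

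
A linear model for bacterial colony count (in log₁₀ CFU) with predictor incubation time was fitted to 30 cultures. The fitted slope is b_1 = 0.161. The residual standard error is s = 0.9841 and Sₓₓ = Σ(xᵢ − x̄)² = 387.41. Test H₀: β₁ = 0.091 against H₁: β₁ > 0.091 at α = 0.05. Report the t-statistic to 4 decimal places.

t = 1.4001

SE(b_1) = s/√Sₓₓ = 0.9841/√387.41 = 0.0499981.
t = (0.161 − 0.091) / 0.0499981 = 1.4001.
df = n − 2 = 28.
One-sided p ≈ 0.0862, which is ≥ 0.05, so fail to reject H₀.
The data do not give significant evidence that the true slope on incubation time exceeds 0.091 log₁₀ CFU per unit.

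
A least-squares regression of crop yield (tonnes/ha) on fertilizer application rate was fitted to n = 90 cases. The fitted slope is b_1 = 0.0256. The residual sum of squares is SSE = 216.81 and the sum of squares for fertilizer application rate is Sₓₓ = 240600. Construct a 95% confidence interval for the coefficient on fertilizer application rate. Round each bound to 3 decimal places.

(0.019, 0.032)

MSE = SSE/(n − 2) = 216.81/88 = 2.46375.
SE(b_1) = √(MSE/Sₓₓ) = √(2.46375/240600) = 0.0032.
df = n − 2 = 88.
t* = t_{0.025, 88} = 1.98729.
Margin = t* × SE = 1.98729 × 0.0032 = 0.00636.
CI: 0.0256 ± 0.00636 → (0.019, 0.032).
With 95% confidence, each one-unit increase in fertilizer application rate is associated with a change of between 0.019 and 0.032 tonnes/ha in crop yield.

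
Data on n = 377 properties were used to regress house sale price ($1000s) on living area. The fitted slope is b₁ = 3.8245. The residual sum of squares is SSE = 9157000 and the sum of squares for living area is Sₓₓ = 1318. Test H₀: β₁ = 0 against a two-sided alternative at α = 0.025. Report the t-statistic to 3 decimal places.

t = 0.889

MSE = SSE/(n − 2) = 9157000/375 = 24418.7.
SE(b₁) = √(MSE/Sₓₓ) = √(24418.7/1318) = 4.30431.
t = 3.8245 / 4.30431 = 0.889.
df = n − 2 = 375.
Two-sided p ≈ 0.3748, which is ≥ 0.025, so fail to reject H₀.
The data do not give significant evidence of an association between living area and house sale price.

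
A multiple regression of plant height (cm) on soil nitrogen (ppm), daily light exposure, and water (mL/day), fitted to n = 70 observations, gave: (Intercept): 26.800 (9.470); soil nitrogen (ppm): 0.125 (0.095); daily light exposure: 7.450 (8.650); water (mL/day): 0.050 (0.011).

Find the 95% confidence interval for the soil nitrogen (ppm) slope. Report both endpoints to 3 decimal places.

(-0.065, 0.315)

Read off: b = 0.125, SE = 0.095 for soil nitrogen (ppm).
df = n − k − 1 = 70 − 3 − 1 = 66.
t* = t_{0.025, 66} = 1.996564.
Margin = t* × SE = 1.996564 × 0.095 = 0.18967.
CI: 0.125 ± 0.18967 → (-0.065, 0.315).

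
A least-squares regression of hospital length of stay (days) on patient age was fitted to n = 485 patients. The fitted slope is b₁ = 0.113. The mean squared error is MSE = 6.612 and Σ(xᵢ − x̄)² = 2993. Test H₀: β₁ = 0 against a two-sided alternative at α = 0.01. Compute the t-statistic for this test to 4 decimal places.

SE(b₁) = √(MSE/Sₓₓ) = √(6.612/2993) = 0.0470016.
t = 0.113 / 0.0470016 = 2.4042.
df = n − 2 = 483.
Two-sided p ≈ 0.0166, which is ≥ 0.01, so fail to reject H₀.
The data do not give significant evidence of an association between patient age and hospital length of stay.

t = 2.4042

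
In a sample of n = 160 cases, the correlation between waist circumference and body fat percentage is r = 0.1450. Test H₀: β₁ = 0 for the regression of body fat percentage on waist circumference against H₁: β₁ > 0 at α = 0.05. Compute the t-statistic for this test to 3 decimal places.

t = 1.842

t = r·√(n − 2)/√(1 − r²) = 0.1450·√158/√0.978975 = 1.842.
df = n − 2 = 158.
One-sided p ≈ 0.0337, which is < 0.05, so reject H₀.
There is evidence of a linear association between waist circumference and body fat percentage.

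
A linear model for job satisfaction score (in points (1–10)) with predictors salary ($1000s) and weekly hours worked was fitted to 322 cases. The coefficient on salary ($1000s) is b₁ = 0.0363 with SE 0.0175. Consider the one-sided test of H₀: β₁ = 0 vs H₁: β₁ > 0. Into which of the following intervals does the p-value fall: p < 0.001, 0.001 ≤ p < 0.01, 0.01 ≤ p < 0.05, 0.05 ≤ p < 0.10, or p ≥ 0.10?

0.01 ≤ p < 0.05

t = 0.0363 / 0.0175 = 2.074.
df = n − k − 1 = 322 − 2 − 1 = 319.
One-sided p = P(T_{319} > t) ≈ 0.0194.
So 0.01 ≤ p < 0.05.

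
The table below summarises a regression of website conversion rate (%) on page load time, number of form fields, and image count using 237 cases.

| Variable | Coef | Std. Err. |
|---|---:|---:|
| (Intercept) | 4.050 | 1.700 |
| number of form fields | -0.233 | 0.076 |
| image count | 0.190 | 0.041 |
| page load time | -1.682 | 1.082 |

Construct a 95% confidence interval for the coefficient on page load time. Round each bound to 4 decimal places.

Read off: b = -1.682, SE = 1.082 for page load time.
df = n − k − 1 = 237 − 3 − 1 = 233.
t* = t_{0.025, 233} = 1.970198.
Margin = t* × SE = 1.970198 × 1.082 = 2.131754.
CI: -1.682 ± 2.131754 → (-3.8138, 0.4498).

(-3.8138, 0.4498)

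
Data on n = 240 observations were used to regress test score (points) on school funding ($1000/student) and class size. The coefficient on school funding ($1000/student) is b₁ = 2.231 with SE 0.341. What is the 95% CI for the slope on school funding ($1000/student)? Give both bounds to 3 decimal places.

df = n − k − 1 = 240 − 2 − 1 = 237.
t* = t_{0.025, 237} = 1.970024.
Margin = t* × SE = 1.970024 × 0.341 = 0.67178.
CI: 2.231 ± 0.67178 → (1.559, 2.903).
With 95% confidence, each one-unit increase in school funding ($1000/student) is associated with a change of between 1.559 and 2.903 points in test score, holding the other predictors fixed.

(1.559, 2.903)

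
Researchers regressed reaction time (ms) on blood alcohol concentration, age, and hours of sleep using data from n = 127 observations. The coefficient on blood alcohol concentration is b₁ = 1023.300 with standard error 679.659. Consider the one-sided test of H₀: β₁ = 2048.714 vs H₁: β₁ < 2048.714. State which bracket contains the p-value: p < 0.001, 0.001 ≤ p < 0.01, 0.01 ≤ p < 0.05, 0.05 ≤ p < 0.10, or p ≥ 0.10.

t = (1023.300 − 2048.714) / 679.659 = -1.509.
df = n − k − 1 = 127 − 3 − 1 = 123.
One-sided p = P(T_{123} < t) ≈ 0.0670.
So 0.05 ≤ p < 0.10.

0.05 ≤ p < 0.10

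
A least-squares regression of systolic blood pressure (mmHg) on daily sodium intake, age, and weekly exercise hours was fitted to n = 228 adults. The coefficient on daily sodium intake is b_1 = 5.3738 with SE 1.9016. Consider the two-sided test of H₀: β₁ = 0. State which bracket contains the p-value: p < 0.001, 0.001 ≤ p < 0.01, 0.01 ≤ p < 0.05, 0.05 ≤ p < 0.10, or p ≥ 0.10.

0.001 ≤ p < 0.01

t = 5.3738 / 1.9016 = 2.826.
df = n − k − 1 = 228 − 3 − 1 = 224.
Two-sided p = 2·P(T_{224} > |t|) ≈ 0.0051.
So 0.001 ≤ p < 0.01.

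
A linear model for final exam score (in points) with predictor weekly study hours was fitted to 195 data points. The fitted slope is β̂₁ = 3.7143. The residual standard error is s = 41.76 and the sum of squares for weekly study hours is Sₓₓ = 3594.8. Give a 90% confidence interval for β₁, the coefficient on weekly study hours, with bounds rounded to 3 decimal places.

(2.563, 4.865)

SE(β̂₁) = s/√Sₓₓ = 41.76/√3594.8 = 0.696503.
df = n − 2 = 193.
t* = t_{0.05, 193} = 1.652787.
Margin = t* × SE = 1.652787 × 0.696503 = 1.15117.
CI: 3.7143 ± 1.15117 → (2.563, 4.865).
With 90% confidence, each one-unit increase in weekly study hours is associated with a change of between 2.563 and 4.865 points in final exam score.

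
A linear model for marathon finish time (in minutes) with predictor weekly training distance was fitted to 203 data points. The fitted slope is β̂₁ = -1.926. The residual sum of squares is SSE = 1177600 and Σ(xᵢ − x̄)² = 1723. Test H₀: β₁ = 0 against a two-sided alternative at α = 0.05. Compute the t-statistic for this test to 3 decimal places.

MSE = SSE/(n − 2) = 1177600/201 = 5858.71.
SE(β̂₁) = √(MSE/Sₓₓ) = √(5858.71/1723) = 1.84399.
t = -1.926 / 1.84399 = -1.044.
df = n − 2 = 201.
Two-sided p ≈ 0.2975, which is ≥ 0.05, so fail to reject H₀.
The data do not give significant evidence of an association between weekly training distance and marathon finish time.

t = -1.044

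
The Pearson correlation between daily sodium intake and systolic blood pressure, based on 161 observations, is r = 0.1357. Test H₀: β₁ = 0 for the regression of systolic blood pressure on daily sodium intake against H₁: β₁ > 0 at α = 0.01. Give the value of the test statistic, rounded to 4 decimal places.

t = r·√(n − 2)/√(1 − r²) = 0.1357·√159/√0.981586 = 1.7271.
df = n − 2 = 159.
One-sided p ≈ 0.0430, which is ≥ 0.01, so fail to reject H₀.
The data do not give significant evidence of a linear association between daily sodium intake and systolic blood pressure.

t = 1.7271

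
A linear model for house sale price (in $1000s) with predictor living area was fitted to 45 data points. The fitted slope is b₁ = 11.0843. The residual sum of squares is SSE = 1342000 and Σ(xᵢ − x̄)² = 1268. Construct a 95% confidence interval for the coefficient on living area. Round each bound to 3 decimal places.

(1.079, 21.089)

MSE = SSE/(n − 2) = 1342000/43 = 31209.3.
SE(b₁) = √(MSE/Sₓₓ) = √(31209.3/1268) = 4.96115.
df = n − 2 = 43.
t* = t_{0.025, 43} = 2.016692.
Margin = t* × SE = 2.016692 × 4.96115 = 10.00511.
CI: 11.0843 ± 10.00511 → (1.079, 21.089).
With 95% confidence, each one-unit increase in living area is associated with a change of between 1.079 and 21.089 $1000s in house sale price.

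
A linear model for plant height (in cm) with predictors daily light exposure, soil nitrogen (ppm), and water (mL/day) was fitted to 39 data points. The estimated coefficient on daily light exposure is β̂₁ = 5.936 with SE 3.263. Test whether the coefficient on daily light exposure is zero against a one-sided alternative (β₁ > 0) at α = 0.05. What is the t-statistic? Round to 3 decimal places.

H₀: β₁ = 0 vs H₁: β₁ > 0.
t = (β̂₁ − β₁⁰)/SE = 5.936 / 3.263 = 1.819.
df = n − k − 1 = 39 − 3 − 1 = 35.
One-sided p ≈ 0.0387, which is < 0.05, so reject H₀.
There is evidence that the true slope on daily light exposure is positive, holding the other predictors fixed.

t = 1.819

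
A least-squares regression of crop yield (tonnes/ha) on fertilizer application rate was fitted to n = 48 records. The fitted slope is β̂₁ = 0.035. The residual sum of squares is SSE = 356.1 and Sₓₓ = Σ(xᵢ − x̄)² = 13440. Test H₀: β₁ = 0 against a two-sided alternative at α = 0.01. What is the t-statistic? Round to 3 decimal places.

t = 1.458

MSE = SSE/(n − 2) = 356.1/46 = 7.7413.
SE(β̂₁) = √(MSE/Sₓₓ) = √(7.7413/13440) = 0.0239998.
t = 0.035 / 0.0239998 = 1.458.
df = n − 2 = 46.
Two-sided p ≈ 0.1515, which is ≥ 0.01, so fail to reject H₀.
The data do not give significant evidence of an association between fertilizer application rate and crop yield.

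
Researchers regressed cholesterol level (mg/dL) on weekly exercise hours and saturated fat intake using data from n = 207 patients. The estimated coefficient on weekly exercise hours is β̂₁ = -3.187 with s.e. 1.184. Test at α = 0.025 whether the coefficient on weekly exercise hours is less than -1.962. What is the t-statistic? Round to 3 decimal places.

t = -1.035

H₀: β₁ = -1.962 vs H₁: β₁ < -1.962.
t = (β̂₁ − β₁⁰)/SE = (-3.187 − (-1.962)) / 1.184 = -1.035.
df = n − k − 1 = 207 − 2 − 1 = 204.
One-sided p ≈ 0.1510, which is ≥ 0.025, so fail to reject H₀.
The data do not give significant evidence that the true slope on weekly exercise hours is below -1.962 mg/dL per unit, holding the other predictors fixed.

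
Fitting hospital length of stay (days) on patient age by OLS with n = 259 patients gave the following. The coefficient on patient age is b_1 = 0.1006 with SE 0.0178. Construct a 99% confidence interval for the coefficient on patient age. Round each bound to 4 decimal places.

(0.0544, 0.1468)

df = n − 2 = 259 − 2 = 257.
t* = t_{0.005, 257} = 2.595094.
Margin = t* × SE = 2.595094 × 0.0178 = 0.046193.
CI: 0.1006 ± 0.046193 → (0.0544, 0.1468).
With 99% confidence, each one-unit increase in patient age is associated with a change of between 0.0544 and 0.1468 days in hospital length of stay.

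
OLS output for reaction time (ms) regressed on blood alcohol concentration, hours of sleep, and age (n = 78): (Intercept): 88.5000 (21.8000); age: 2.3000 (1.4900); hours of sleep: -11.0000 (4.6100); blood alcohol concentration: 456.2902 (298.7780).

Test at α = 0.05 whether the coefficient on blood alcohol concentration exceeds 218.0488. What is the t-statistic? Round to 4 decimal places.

Read off: b = 456.2902, SE = 298.7780 for blood alcohol concentration.
H₀: β₁ = 218.0488 vs H₁: β₁ > 218.0488.
t = (456.2902 − 218.0488) / 298.7780 = 0.7974.
df = n − k − 1 = 78 − 3 − 1 = 74.
One-sided p ≈ 0.2139, which is ≥ 0.05, so fail to reject H₀.
The data do not give significant evidence that the true slope on blood alcohol concentration exceeds 218.0488 ms per unit, holding the other predictors fixed.

t = 0.7974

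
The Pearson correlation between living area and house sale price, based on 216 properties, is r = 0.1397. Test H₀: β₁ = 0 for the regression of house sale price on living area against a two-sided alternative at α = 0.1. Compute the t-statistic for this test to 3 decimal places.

t = r·√(n − 2)/√(1 − r²) = 0.1397·√214/√0.980484 = 2.064.
df = n − 2 = 214.
Two-sided p ≈ 0.0402, which is < 0.1, so reject H₀.
There is evidence of a linear association between living area and house sale price.

t = 2.064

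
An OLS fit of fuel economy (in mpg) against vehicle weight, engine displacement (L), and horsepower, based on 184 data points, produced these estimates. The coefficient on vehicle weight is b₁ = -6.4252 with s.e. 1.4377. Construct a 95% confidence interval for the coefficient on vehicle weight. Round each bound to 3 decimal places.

(-9.262, -3.588)

df = n − k − 1 = 184 − 3 − 1 = 180.
t* = t_{0.025, 180} = 1.973231.
Margin = t* × SE = 1.973231 × 1.4377 = 2.83691.
CI: -6.4252 ± 2.83691 → (-9.262, -3.588).
With 95% confidence, each one-unit increase in vehicle weight is associated with a change of between -9.262 and -3.588 mpg in fuel economy, holding the other predictors fixed.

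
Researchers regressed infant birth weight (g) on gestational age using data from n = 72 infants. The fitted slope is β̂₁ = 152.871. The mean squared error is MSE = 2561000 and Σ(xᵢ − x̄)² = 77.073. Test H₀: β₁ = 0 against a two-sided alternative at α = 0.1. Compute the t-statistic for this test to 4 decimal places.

t = 0.8386

SE(β̂₁) = √(MSE/Sₓₓ) = √(2.561e+06/77.073) = 182.286.
t = 152.871 / 182.286 = 0.8386.
df = n − 2 = 70.
Two-sided p ≈ 0.4045, which is ≥ 0.1, so fail to reject H₀.
The data do not give significant evidence of an association between gestational age and infant birth weight.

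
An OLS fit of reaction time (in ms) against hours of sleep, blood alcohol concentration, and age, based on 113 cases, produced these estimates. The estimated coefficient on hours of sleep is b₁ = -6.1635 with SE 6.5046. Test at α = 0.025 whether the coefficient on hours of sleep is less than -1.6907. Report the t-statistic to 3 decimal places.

t = -0.688

H₀: β₁ = -1.6907 vs H₁: β₁ < -1.6907.
t = (b₁ − β₁⁰)/SE = (-6.1635 − (-1.6907)) / 6.5046 = -0.688.
df = n − k − 1 = 113 − 3 − 1 = 109.
One-sided p ≈ 0.2466, which is ≥ 0.025, so fail to reject H₀.
The data do not give significant evidence that the true slope on hours of sleep is below -1.6907 ms per unit, holding the other predictors fixed.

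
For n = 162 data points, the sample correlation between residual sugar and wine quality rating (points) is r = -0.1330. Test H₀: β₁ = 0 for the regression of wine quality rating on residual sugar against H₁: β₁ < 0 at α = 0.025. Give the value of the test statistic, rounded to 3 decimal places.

t = r·√(n − 2)/√(1 − r²) = -0.1330·√160/√0.982311 = -1.697.
df = n − 2 = 160.
One-sided p ≈ 0.0458, which is ≥ 0.025, so fail to reject H₀.
The data do not give significant evidence of a linear association between residual sugar and wine quality rating.

t = -1.697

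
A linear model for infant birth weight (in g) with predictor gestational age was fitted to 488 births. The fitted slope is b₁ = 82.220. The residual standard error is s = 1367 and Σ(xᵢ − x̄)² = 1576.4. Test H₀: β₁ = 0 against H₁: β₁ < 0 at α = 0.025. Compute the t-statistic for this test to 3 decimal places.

t = 2.388

SE(b₁) = s/√Sₓₓ = 1367/√1576.4 = 34.4299.
t = 82.220 / 34.4299 = 2.388.
df = n − 2 = 486.
One-sided p ≈ 0.9913, which is ≥ 0.025, so fail to reject H₀.
The data do not give significant evidence that the true slope on gestational age is negative.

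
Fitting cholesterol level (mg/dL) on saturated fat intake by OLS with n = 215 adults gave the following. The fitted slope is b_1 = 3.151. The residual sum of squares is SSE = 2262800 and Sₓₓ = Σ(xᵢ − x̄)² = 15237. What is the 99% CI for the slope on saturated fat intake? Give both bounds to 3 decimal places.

(0.981, 5.321)

MSE = SSE/(n − 2) = 2262800/213 = 10623.5.
SE(b_1) = √(MSE/Sₓₓ) = √(10623.5/15237) = 0.834994.
df = n − 2 = 213.
t* = t_{0.005, 213} = 2.599108.
Margin = t* × SE = 2.599108 × 0.834994 = 2.17024.
CI: 3.151 ± 2.17024 → (0.981, 5.321).
With 99% confidence, each one-unit increase in saturated fat intake is associated with a change of between 0.981 and 5.321 mg/dL in cholesterol level.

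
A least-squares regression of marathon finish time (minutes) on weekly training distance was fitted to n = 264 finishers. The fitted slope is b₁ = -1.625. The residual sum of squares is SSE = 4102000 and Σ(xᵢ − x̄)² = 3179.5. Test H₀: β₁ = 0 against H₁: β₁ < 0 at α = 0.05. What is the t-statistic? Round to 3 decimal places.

t = -0.732

MSE = SSE/(n − 2) = 4102000/262 = 15656.5.
SE(b₁) = √(MSE/Sₓₓ) = √(15656.5/3179.5) = 2.21905.
t = -1.625 / 2.21905 = -0.732.
df = n − 2 = 262.
One-sided p ≈ 0.2323, which is ≥ 0.05, so fail to reject H₀.
The data do not give significant evidence that the true slope on weekly training distance is negative.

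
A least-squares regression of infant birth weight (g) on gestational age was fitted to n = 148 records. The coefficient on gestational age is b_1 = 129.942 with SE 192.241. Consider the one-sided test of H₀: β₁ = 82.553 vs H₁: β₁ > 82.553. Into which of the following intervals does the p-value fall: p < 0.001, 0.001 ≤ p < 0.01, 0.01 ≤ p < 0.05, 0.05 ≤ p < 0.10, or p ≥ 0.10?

p ≥ 0.10

t = (129.942 − 82.553) / 192.241 = 0.247.
df = n − 2 = 148 − 2 = 146.
One-sided p = P(T_{146} > t) ≈ 0.4028.
So p ≥ 0.10.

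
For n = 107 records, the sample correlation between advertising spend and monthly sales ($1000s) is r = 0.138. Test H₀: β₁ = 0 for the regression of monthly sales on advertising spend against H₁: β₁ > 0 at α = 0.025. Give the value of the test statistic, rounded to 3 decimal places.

t = r·√(n − 2)/√(1 − r²) = 0.138·√105/√0.980956 = 1.428.
df = n − 2 = 105.
One-sided p ≈ 0.0782, which is ≥ 0.025, so fail to reject H₀.
The data do not give significant evidence of a linear association between advertising spend and monthly sales.

t = 1.428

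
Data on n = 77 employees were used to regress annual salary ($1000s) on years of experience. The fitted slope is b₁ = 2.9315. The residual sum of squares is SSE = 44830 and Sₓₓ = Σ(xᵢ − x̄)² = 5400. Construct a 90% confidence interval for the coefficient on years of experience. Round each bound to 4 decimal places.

MSE = SSE/(n − 2) = 44830/75 = 597.733.
SE(b₁) = √(MSE/Sₓₓ) = √(597.733/5400) = 0.332703.
df = n − 2 = 75.
t* = t_{0.05, 75} = 1.665425.
Margin = t* × SE = 1.665425 × 0.332703 = 0.554092.
CI: 2.9315 ± 0.554092 → (2.3774, 3.4856).
With 90% confidence, each one-unit increase in years of experience is associated with a change of between 2.3774 and 3.4856 $1000s in annual salary.

(2.3774, 3.4856)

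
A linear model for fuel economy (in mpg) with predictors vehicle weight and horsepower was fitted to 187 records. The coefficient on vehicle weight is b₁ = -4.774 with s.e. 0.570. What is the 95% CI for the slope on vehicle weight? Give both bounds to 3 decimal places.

(-5.899, -3.649)

df = n − k − 1 = 187 − 2 − 1 = 184.
t* = t_{0.025, 184} = 1.972941.
Margin = t* × SE = 1.972941 × 0.570 = 1.12458.
CI: -4.774 ± 1.12458 → (-5.899, -3.649).
With 95% confidence, each one-unit increase in vehicle weight is associated with a change of between -5.899 and -3.649 mpg in fuel economy, holding the other predictors fixed.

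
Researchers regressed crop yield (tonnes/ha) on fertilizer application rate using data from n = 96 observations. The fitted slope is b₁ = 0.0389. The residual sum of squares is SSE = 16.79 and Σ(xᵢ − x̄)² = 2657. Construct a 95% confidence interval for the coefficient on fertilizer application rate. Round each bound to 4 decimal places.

(0.0226, 0.0552)

MSE = SSE/(n − 2) = 16.79/94 = 0.178617.
SE(b₁) = √(MSE/Sₓₓ) = √(0.178617/2657) = 0.00819909.
df = n − 2 = 94.
t* = t_{0.025, 94} = 1.985523.
Margin = t* × SE = 1.985523 × 0.00819909 = 0.016279.
CI: 0.0389 ± 0.016279 → (0.0226, 0.0552).
With 95% confidence, each one-unit increase in fertilizer application rate is associated with a change of between 0.0226 and 0.0552 tonnes/ha in crop yield.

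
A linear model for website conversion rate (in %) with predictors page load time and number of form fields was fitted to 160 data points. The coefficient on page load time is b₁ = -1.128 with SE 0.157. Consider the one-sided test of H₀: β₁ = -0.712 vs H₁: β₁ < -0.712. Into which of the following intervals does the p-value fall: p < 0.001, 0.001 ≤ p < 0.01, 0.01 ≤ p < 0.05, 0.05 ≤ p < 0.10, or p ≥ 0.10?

t = (-1.128 − (-0.712)) / 0.157 = -2.650.
df = n − k − 1 = 160 − 2 − 1 = 157.
One-sided p = P(T_{157} < t) ≈ 0.0044.
So 0.001 ≤ p < 0.01.

0.001 ≤ p < 0.01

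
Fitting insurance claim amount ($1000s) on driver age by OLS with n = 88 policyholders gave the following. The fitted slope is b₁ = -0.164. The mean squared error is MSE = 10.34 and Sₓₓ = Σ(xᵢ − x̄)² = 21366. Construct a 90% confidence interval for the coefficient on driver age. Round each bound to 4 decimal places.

(-0.2006, -0.1274)

SE(b₁) = √(MSE/Sₓₓ) = √(10.34/21366) = 0.0219988.
df = n − 2 = 86.
t* = t_{0.05, 86} = 1.662765.
Margin = t* × SE = 1.662765 × 0.0219988 = 0.036579.
CI: -0.164 ± 0.036579 → (-0.2006, -0.1274).
With 90% confidence, each one-unit increase in driver age is associated with a change of between -0.2006 and -0.1274 $1000s in insurance claim amount.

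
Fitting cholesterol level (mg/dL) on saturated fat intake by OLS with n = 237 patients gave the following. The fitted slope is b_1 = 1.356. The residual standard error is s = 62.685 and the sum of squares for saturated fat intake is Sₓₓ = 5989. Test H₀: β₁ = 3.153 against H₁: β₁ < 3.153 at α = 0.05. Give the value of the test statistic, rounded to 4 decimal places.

t = -2.2185

SE(b_1) = s/√Sₓₓ = 62.685/√5989 = 0.810003.
t = (1.356 − 3.153) / 0.810003 = -2.2185.
df = n − 2 = 235.
One-sided p ≈ 0.0137, which is < 0.05, so reject H₀.
There is evidence that the true slope on saturated fat intake is below 3.153 mg/dL per unit.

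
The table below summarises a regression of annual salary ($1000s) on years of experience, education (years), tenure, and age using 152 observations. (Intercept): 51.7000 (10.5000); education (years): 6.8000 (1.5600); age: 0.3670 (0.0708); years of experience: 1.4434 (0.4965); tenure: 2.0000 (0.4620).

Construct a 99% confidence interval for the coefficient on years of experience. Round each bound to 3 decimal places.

Read off: b = 1.4434, SE = 0.4965 for years of experience.
df = n − k − 1 = 152 − 4 − 1 = 147.
t* = t_{0.005, 147} = 2.609688.
Margin = t* × SE = 2.609688 × 0.4965 = 1.29571.
CI: 1.4434 ± 1.29571 → (0.148, 2.739).

(0.148, 2.739)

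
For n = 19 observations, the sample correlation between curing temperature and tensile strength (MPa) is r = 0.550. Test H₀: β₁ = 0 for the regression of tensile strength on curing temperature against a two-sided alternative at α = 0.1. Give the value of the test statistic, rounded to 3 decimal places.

t = 2.715

t = r·√(n − 2)/√(1 − r²) = 0.550·√17/√0.6975 = 2.715.
df = n − 2 = 17.
Two-sided p ≈ 0.0147, which is < 0.1, so reject H₀.
There is evidence of a linear association between curing temperature and tensile strength.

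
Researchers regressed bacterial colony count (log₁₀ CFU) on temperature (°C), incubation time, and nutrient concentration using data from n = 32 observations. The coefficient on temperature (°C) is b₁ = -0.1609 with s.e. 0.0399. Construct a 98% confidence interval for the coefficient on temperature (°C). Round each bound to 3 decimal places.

(-0.259, -0.062)

df = n − k − 1 = 32 − 3 − 1 = 28.
t* = t_{0.01, 28} = 2.46714.
Margin = t* × SE = 2.46714 × 0.0399 = 0.09844.
CI: -0.1609 ± 0.09844 → (-0.259, -0.062).
With 98% confidence, each one-unit increase in temperature (°C) is associated with a change of between -0.259 and -0.062 log₁₀ CFU in bacterial colony count, holding the other predictors fixed.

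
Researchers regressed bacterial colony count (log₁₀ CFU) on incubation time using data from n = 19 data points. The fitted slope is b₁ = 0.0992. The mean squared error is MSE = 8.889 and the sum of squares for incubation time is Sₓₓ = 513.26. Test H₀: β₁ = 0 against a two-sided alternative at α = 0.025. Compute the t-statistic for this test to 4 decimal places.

t = 0.7538

SE(b₁) = √(MSE/Sₓₓ) = √(8.889/513.26) = 0.131601.
t = 0.0992 / 0.131601 = 0.7538.
df = n − 2 = 17.
Two-sided p ≈ 0.4613, which is ≥ 0.025, so fail to reject H₀.
The data do not give significant evidence of an association between incubation time and bacterial colony count.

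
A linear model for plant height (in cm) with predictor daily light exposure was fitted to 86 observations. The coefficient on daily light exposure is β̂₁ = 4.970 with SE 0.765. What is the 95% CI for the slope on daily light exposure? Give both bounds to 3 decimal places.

(3.449, 6.491)

df = n − 2 = 86 − 2 = 84.
t* = t_{0.025, 84} = 1.98861.
Margin = t* × SE = 1.98861 × 0.765 = 1.52129.
CI: 4.970 ± 1.52129 → (3.449, 6.491).
With 95% confidence, each one-unit increase in daily light exposure is associated with a change of between 3.449 and 6.491 cm in plant height.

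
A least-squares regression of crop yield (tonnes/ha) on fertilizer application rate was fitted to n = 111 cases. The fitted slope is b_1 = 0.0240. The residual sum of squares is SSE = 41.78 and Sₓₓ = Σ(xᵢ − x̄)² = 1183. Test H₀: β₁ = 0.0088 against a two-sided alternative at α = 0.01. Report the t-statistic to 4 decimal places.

MSE = SSE/(n − 2) = 41.78/109 = 0.383303.
SE(b_1) = √(MSE/Sₓₓ) = √(0.383303/1183) = 0.0180003.
t = (0.0240 − 0.0088) / 0.0180003 = 0.8444.
df = n − 2 = 109.
Two-sided p ≈ 0.4003, which is ≥ 0.01, so fail to reject H₀.
The data are consistent with a true slope of 0.0088 tonnes/ha per unit of fertilizer application rate.

t = 0.8444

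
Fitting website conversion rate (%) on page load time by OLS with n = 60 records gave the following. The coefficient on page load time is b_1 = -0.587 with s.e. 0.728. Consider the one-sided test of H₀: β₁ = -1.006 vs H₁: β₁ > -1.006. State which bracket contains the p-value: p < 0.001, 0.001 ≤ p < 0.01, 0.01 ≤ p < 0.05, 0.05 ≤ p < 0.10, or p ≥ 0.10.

t = (-0.587 − (-1.006)) / 0.728 = 0.576.
df = n − 2 = 60 − 2 = 58.
One-sided p = P(T_{58} > t) ≈ 0.2836.
So p ≥ 0.10.

p ≥ 0.10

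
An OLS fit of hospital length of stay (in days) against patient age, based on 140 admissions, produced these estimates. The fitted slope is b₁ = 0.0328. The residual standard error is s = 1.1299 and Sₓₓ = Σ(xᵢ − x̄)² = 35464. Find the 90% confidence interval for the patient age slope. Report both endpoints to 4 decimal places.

SE(b₁) = s/√Sₓₓ = 1.1299/√35464 = 0.00599993.
df = n − 2 = 138.
t* = t_{0.05, 138} = 1.65597.
Margin = t* × SE = 1.65597 × 0.00599993 = 0.009936.
CI: 0.0328 ± 0.009936 → (0.0229, 0.0427).
With 90% confidence, each one-unit increase in patient age is associated with a change of between 0.0229 and 0.0427 days in hospital length of stay.

(0.0229, 0.0427)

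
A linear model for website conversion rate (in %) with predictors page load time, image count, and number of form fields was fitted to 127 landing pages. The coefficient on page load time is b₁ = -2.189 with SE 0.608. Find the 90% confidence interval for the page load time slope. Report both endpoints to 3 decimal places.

df = n − k − 1 = 127 − 3 − 1 = 123.
t* = t_{0.05, 123} = 1.657336.
Margin = t* × SE = 1.657336 × 0.608 = 1.00766.
CI: -2.189 ± 1.00766 → (-3.197, -1.181).
With 90% confidence, each one-unit increase in page load time is associated with a change of between -3.197 and -1.181 % in website conversion rate, holding the other predictors fixed.

(-3.197, -1.181)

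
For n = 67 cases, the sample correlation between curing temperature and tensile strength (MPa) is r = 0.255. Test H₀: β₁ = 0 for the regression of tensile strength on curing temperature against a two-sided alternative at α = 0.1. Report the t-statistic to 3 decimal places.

t = r·√(n − 2)/√(1 − r²) = 0.255·√65/√0.934975 = 2.126.
df = n − 2 = 65.
Two-sided p ≈ 0.0373, which is < 0.1, so reject H₀.
There is evidence of a linear association between curing temperature and tensile strength.

t = 2.126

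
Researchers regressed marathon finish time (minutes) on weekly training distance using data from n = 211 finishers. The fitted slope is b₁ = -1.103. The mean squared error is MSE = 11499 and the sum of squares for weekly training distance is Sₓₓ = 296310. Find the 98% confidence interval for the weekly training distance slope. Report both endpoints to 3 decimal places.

(-1.565, -0.641)

SE(b₁) = √(MSE/Sₓₓ) = √(11499/296310) = 0.196996.
df = n − 2 = 209.
t* = t_{0.01, 209} = 2.344322.
Margin = t* × SE = 2.344322 × 0.196996 = 0.46182.
CI: -1.103 ± 0.46182 → (-1.565, -0.641).
With 98% confidence, each one-unit increase in weekly training distance is associated with a change of between -1.565 and -0.641 minutes in marathon finish time.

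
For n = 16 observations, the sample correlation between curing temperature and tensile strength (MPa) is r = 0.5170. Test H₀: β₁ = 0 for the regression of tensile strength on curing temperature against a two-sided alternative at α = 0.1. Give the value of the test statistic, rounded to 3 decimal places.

t = 2.260

t = r·√(n − 2)/√(1 − r²) = 0.5170·√14/√0.732711 = 2.260.
df = n − 2 = 14.
Two-sided p ≈ 0.0403, which is < 0.1, so reject H₀.
There is evidence of a linear association between curing temperature and tensile strength.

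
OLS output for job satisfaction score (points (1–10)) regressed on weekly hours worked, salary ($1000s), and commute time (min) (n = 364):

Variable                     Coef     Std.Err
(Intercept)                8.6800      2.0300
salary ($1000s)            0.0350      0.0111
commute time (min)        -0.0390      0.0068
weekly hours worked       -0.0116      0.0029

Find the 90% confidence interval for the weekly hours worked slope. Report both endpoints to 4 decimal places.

Read off: b = -0.0116, SE = 0.0029 for weekly hours worked.
df = n − k − 1 = 364 − 3 − 1 = 360.
t* = t_{0.05, 360} = 1.649097.
Margin = t* × SE = 1.649097 × 0.0029 = 0.004782.
CI: -0.0116 ± 0.004782 → (-0.0164, -0.0068).

(-0.0164, -0.0068)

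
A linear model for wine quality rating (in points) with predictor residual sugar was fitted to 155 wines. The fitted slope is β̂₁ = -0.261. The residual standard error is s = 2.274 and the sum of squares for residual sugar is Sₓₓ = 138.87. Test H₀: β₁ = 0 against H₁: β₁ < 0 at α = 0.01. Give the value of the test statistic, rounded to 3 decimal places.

t = -1.353

SE(β̂₁) = s/√Sₓₓ = 2.274/√138.87 = 0.192968.
t = -0.261 / 0.192968 = -1.353.
df = n − 2 = 153.
One-sided p ≈ 0.0891, which is ≥ 0.01, so fail to reject H₀.
The data do not give significant evidence that the true slope on residual sugar is negative.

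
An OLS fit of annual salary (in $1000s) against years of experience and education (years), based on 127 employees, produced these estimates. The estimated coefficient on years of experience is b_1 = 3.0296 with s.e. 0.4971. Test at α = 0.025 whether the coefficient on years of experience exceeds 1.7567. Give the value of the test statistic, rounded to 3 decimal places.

t = 2.561

H₀: β₁ = 1.7567 vs H₁: β₁ > 1.7567.
t = (b_1 − β₁⁰)/SE = (3.0296 − 1.7567) / 0.4971 = 2.561.
df = n − k − 1 = 127 − 2 − 1 = 124.
One-sided p ≈ 0.0058, which is < 0.025, so reject H₀.
There is evidence that the true slope on years of experience exceeds 1.7567 $1000s per unit, holding the other predictors fixed.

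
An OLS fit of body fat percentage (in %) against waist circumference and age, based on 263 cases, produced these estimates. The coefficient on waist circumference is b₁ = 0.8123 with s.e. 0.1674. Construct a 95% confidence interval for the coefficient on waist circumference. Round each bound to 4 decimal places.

(0.4827, 1.1419)

df = n − k − 1 = 263 − 2 − 1 = 260.
t* = t_{0.025, 260} = 1.96913.
Margin = t* × SE = 1.96913 × 0.1674 = 0.329632.
CI: 0.8123 ± 0.329632 → (0.4827, 1.1419).
With 95% confidence, each one-unit increase in waist circumference is associated with a change of between 0.4827 and 1.1419 % in body fat percentage, holding the other predictors fixed.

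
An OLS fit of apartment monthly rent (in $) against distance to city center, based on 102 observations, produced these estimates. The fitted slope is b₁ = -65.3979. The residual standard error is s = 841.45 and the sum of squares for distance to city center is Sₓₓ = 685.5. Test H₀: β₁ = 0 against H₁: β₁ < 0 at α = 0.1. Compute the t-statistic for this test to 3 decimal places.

SE(b₁) = s/√Sₓₓ = 841.45/√685.5 = 32.1384.
t = -65.3979 / 32.1384 = -2.035.
df = n − 2 = 100.
One-sided p ≈ 0.0223, which is < 0.1, so reject H₀.
There is evidence that the true slope on distance to city center is negative.

t = -2.035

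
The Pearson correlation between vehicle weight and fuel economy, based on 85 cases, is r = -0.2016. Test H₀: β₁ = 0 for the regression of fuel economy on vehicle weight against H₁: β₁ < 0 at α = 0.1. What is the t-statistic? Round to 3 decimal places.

t = -1.875

t = r·√(n − 2)/√(1 − r²) = -0.2016·√83/√0.959357 = -1.875.
df = n − 2 = 83.
One-sided p ≈ 0.0321, which is < 0.1, so reject H₀.
There is evidence of a linear association between vehicle weight and fuel economy.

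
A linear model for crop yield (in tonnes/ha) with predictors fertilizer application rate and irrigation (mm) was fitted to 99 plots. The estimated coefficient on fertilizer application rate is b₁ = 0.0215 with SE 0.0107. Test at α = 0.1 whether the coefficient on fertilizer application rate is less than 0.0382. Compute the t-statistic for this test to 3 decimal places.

H₀: β₁ = 0.0382 vs H₁: β₁ < 0.0382.
t = (b₁ − β₁⁰)/SE = (0.0215 − 0.0382) / 0.0107 = -1.561.
df = n − k − 1 = 99 − 2 − 1 = 96.
One-sided p ≈ 0.0609, which is < 0.1, so reject H₀.
There is evidence that the true slope on fertilizer application rate is below 0.0382 tonnes/ha per unit, holding the other predictors fixed.

t = -1.561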